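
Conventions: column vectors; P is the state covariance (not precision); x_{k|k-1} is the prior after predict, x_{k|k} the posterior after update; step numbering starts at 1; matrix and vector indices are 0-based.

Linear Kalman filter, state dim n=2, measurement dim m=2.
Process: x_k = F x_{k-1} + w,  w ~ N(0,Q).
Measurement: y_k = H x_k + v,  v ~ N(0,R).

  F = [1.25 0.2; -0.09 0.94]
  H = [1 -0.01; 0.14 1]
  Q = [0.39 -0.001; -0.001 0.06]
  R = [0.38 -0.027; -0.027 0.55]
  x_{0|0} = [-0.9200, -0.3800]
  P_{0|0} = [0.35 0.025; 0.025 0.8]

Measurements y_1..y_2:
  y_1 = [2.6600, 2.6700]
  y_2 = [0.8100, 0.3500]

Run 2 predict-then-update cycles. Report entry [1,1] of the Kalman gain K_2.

K[1,1] = 0.3813

step 1: x^-=[-1.2260, -0.2744]  P^-=[0.9814 0.1390; 0.1390 0.7655]  S=[1.3587 0.2415; 0.2415 1.3736]  K=[0.7076 0.0768; -0.0051 0.5723]  nu=[3.8833, 3.1160]  x^+=[1.7612, 1.4892]  P^+=[0.2667 -0.0142; -0.0142 0.3169]
step 2: x^-=[2.4993, 1.2414]  P^-=[0.8123 0.0121; 0.0121 0.3446]  S=[1.1921 0.0954; 0.0954 0.9139]  K=[0.6759 0.0672; -0.0232 0.3813]  nu=[-1.6769, -1.2413]  x^+=[1.2825, 0.8070]  P^+=[0.2549 -0.0170; -0.0170 0.2127]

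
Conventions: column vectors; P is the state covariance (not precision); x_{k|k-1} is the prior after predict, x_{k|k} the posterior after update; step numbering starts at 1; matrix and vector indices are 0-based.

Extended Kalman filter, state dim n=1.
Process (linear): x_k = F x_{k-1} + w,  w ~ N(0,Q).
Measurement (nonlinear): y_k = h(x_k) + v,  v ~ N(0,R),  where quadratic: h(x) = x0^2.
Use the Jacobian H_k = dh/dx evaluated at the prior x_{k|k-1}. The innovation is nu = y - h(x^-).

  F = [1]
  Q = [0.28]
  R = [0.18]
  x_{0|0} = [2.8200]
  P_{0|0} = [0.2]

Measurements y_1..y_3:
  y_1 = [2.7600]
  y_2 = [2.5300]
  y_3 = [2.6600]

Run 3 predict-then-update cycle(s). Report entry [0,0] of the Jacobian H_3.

step 1: x^-=[2.8200]  P^-=[0.4800]  H_jac=[5.6400]  S=[15.4486]  K=[0.1752]  nu=[-5.1924]  x^+=[1.9101]  P^+=[0.0056]
step 2: x^-=[1.9101]  P^-=[0.2856]  H_jac=[3.8202]  S=[4.3479]  K=[0.2509]  nu=[-1.1184]  x^+=[1.6294]  P^+=[0.0118]
step 3: x^-=[1.6294]  P^-=[0.2918]  H_jac=[3.2589]  S=[3.2792]  K=[0.2900]  nu=[0.0049]  x^+=[1.6309]  P^+=[0.0160]

H_jac[0,0] = 3.2589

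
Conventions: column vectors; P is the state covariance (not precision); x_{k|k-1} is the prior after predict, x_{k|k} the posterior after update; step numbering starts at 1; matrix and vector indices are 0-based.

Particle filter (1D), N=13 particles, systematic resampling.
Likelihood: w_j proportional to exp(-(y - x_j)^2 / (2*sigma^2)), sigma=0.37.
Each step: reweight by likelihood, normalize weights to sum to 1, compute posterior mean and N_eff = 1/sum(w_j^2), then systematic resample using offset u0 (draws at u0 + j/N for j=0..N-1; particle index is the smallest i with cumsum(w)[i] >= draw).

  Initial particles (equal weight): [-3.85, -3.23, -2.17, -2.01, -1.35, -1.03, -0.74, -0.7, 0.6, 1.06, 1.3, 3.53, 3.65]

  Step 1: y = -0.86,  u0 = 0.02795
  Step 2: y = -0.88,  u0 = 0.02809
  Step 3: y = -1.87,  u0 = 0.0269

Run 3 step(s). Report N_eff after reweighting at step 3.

step 1: w=[0.0000, 0.0000, 0.0006, 0.0025, 0.1306, 0.2825, 0.2978, 0.2859, 0.0001, 0.0000, 0.0000, 0.0000, 0.0000]  mean=-0.8940  Neff=3.7415  idx=[4, 4, 5, 5, 5, 5, 6, 6, 6, 7, 7, 7, 7]
step 2: w=[0.0409, 0.0409, 0.0843, 0.0843, 0.0843, 0.0843, 0.0852, 0.0852, 0.0852, 0.0813, 0.0813, 0.0813, 0.0813]  mean=-0.8746  Neff=12.4956  idx=[0, 2, 3, 4, 5, 5, 6, 7, 8, 9, 10, 11, 12]
step 3: w=[0.4611, 0.0941, 0.0941, 0.0941, 0.0941, 0.0941, 0.0117, 0.0117, 0.0117, 0.0083, 0.0083, 0.0083, 0.0083]  mean=-1.1564  Neff=3.8819  idx=[0, 0, 0, 0, 0, 0, 1, 2, 2, 3, 4, 5, 7]

N_eff = 3.8819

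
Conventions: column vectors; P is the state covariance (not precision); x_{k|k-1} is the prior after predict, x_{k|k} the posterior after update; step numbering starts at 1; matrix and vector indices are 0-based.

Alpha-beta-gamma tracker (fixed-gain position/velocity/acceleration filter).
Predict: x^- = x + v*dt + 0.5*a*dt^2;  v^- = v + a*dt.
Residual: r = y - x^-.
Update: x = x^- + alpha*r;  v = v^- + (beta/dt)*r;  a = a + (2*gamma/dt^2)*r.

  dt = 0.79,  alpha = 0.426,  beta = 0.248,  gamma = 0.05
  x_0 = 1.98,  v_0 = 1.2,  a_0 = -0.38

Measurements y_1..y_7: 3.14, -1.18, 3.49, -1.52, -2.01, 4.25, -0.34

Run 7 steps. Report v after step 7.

v_post = -0.3079

step 1: x_pred=2.8094  r=0.3306  x^+=2.9502  v^+=1.0036  a^+=-0.3270
step 2: x_pred=3.6410  r=-4.8210  x^+=1.5873  v^+=-0.7682  a^+=-1.0995
step 3: x_pred=0.6373  r=2.8527  x^+=1.8525  v^+=-0.7413  a^+=-0.6424
step 4: x_pred=1.0665  r=-2.5865  x^+=-0.0354  v^+=-2.0607  a^+=-1.0568
step 5: x_pred=-1.9931  r=-0.0169  x^+=-2.0003  v^+=-2.9009  a^+=-1.0595
step 6: x_pred=-4.6227  r=8.8727  x^+=-0.8429  v^+=-0.9526  a^+=0.3621
step 7: x_pred=-1.4825  r=1.1425  x^+=-0.9958  v^+=-0.3079  a^+=0.5452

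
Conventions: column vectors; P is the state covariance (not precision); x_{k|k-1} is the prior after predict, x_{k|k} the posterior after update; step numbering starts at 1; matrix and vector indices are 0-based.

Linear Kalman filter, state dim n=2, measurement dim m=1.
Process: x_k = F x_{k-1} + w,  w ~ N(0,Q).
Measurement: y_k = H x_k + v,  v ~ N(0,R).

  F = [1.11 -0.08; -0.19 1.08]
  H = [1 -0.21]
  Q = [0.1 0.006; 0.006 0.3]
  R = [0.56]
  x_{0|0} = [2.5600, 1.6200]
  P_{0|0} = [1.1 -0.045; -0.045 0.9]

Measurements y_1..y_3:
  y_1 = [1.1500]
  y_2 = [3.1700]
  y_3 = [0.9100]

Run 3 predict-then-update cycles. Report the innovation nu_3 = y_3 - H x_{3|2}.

step 1: x^-=[2.7120, 1.2632]  P^-=[1.4691 -0.3584; -0.3584 1.4079]  S=[2.2417]  K=[0.6889; -0.2918]  nu=[-1.2967]  x^+=[1.8187, 1.6415]  P^+=[0.4052 0.0922; 0.0922 1.2171]
step 2: x^-=[1.8874, 1.4273]  P^-=[0.5906 -0.0727; -0.0727 1.6964]  S=[1.2559]  K=[0.4824; -0.3415]  nu=[1.5823]  x^+=[2.6507, 0.8869]  P^+=[0.2983 0.1342; 0.1342 1.5499]
step 3: x^-=[2.8713, 0.4542]  P^-=[0.4537 -0.0279; -0.0279 2.0635]  S=[1.1164]  K=[0.4116; -0.4131]  nu=[-1.8660]  x^+=[2.1033, 1.2251]  P^+=[0.2645 0.1620; 0.1620 1.8730]

innov = [-1.8660]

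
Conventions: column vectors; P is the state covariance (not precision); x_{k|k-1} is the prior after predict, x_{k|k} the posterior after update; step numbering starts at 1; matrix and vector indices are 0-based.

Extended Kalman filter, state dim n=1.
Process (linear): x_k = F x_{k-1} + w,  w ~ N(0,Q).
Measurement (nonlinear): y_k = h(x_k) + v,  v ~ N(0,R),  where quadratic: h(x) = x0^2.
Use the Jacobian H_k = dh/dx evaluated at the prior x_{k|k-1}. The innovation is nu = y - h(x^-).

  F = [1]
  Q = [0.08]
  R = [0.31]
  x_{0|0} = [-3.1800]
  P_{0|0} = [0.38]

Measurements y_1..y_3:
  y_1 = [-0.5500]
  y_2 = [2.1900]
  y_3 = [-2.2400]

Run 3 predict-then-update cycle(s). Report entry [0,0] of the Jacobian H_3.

step 1: x^-=[-3.1800]  P^-=[0.4600]  H_jac=[-6.3600]  S=[18.9168]  K=[-0.1547]  nu=[-10.6624]  x^+=[-1.5310]  P^+=[0.0075]
step 2: x^-=[-1.5310]  P^-=[0.0875]  H_jac=[-3.0620]  S=[1.1307]  K=[-0.2370]  nu=[-0.1539]  x^+=[-1.4945]  P^+=[0.0240]
step 3: x^-=[-1.4945]  P^-=[0.1040]  H_jac=[-2.9890]  S=[1.2391]  K=[-0.2509]  nu=[-4.4735]  x^+=[-0.3723]  P^+=[0.0260]

H_jac[0,0] = -2.9890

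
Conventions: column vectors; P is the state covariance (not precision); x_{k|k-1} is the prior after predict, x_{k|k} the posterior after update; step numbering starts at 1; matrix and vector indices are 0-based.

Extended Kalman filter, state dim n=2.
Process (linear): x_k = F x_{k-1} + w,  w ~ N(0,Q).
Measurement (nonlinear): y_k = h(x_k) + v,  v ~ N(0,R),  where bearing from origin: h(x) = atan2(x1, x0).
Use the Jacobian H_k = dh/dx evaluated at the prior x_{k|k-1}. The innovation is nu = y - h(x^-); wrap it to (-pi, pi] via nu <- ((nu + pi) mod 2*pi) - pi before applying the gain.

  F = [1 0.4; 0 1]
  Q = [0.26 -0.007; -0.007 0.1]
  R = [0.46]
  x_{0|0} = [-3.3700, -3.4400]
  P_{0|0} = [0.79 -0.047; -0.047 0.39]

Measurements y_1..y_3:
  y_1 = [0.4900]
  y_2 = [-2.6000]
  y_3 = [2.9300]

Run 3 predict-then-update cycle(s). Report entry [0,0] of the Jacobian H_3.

H_jac[0,0] = 0.0572

step 1: x^-=[-4.7460, -3.4400]  P^-=[1.0748 0.1020; 0.1020 0.4900]  H_jac=[0.1001 -0.1381]  S=[0.4773]  K=[0.1959; -0.1204]  nu=[3.0044]  x^+=[-4.1573, -3.8018]  P^+=[1.0565 0.1133; 0.1133 0.4831]
step 2: x^-=[-5.6780, -3.8018]  P^-=[1.4844 0.2995; 0.2995 0.5831]  H_jac=[0.0814 -0.1216]  S=[0.4725]  K=[0.1787; -0.0984]  nu=[-0.0484]  x^+=[-5.6867, -3.7970]  P^+=[1.4693 0.3078; 0.3078 0.5785]
step 3: x^-=[-7.2055, -3.7970]  P^-=[2.0681 0.5322; 0.5322 0.6785]  H_jac=[0.0572 -0.1086]  S=[0.4682]  K=[0.1294; -0.0924]  nu=[-0.6966]  x^+=[-7.2956, -3.7327]  P^+=[2.0603 0.5378; 0.5378 0.6745]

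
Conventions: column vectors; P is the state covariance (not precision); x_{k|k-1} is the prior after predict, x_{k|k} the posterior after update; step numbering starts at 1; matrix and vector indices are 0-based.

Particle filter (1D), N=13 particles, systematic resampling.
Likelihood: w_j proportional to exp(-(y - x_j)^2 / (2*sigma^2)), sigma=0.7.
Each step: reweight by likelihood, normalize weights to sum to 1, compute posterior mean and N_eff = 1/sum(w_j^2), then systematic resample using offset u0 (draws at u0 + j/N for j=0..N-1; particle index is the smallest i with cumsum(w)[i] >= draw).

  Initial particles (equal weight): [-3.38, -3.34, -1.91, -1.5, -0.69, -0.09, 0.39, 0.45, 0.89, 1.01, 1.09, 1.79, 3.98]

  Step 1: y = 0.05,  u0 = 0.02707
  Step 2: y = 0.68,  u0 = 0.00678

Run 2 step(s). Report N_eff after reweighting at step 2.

N_eff = 11.1841

step 1: w=[0.0000, 0.0000, 0.0043, 0.0185, 0.1230, 0.2108, 0.1911, 0.1826, 0.1047, 0.0840, 0.0713, 0.0098, 0.0000]  mean=0.2902  Neff=6.5374  idx=[4, 4, 5, 5, 5, 6, 6, 7, 7, 7, 8, 9, 10]
step 2: w=[0.0158, 0.0158, 0.0587, 0.0587, 0.0587, 0.0986, 0.0986, 0.1018, 0.1018, 0.1018, 0.1028, 0.0962, 0.0905]  mean=0.4640  Neff=11.1841  idx=[0, 2, 4, 5, 6, 6, 7, 8, 9, 9, 10, 11, 12]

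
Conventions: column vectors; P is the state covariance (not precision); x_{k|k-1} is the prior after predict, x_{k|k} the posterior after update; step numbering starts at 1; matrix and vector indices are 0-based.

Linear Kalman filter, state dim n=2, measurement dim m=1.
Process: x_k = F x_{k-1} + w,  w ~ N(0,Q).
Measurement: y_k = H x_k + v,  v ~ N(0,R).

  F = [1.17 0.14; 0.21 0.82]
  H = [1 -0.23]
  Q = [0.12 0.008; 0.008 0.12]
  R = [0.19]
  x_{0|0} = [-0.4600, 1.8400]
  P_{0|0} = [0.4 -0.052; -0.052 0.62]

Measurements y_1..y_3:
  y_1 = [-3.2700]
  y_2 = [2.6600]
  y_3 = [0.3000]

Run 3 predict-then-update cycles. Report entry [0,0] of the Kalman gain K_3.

step 1: x^-=[-0.2806, 1.4122]  P^-=[0.6627 0.1260; 0.1260 0.5366]  S=[0.8231]  K=[0.7699; 0.0032]  nu=[-2.6646]  x^+=[-2.3321, 1.4037]  P^+=[0.1748 0.1240; 0.1240 0.5366]
step 2: x^-=[-2.5320, 0.6613]  P^-=[0.4104 0.2352; 0.2352 0.5312]  S=[0.5204]  K=[0.6848; 0.2172]  nu=[5.3441]  x^+=[1.1277, 1.8219]  P^+=[0.1664 0.1578; 0.1578 0.5067]
step 3: x^-=[1.5745, 1.7308]  P^-=[0.4094 0.2631; 0.2631 0.5224]  S=[0.5060]  K=[0.6895; 0.2825]  nu=[-0.8764]  x^+=[0.9702, 1.4832]  P^+=[0.1688 0.1645; 0.1645 0.4820]

K[0,0] = 0.6895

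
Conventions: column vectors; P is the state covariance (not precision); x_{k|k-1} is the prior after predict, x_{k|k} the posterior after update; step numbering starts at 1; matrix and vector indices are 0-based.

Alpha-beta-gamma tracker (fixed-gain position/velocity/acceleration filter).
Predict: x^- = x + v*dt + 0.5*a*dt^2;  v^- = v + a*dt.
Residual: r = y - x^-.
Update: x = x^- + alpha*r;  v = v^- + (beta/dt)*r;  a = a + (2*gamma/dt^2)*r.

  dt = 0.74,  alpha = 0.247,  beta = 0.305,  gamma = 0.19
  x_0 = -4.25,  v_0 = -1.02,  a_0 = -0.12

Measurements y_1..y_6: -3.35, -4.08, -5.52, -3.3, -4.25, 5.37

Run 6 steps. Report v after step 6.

v_post = 3.2074

step 1: x_pred=-5.0377  r=1.6877  x^+=-4.6208  v^+=-0.4132  a^+=1.0511
step 2: x_pred=-4.6388  r=0.5588  x^+=-4.5008  v^+=0.5949  a^+=1.4389
step 3: x_pred=-3.6665  r=-1.8535  x^+=-4.1243  v^+=0.8958  a^+=0.1527
step 4: x_pred=-3.4197  r=0.1197  x^+=-3.3901  v^+=1.0581  a^+=0.2357
step 5: x_pred=-2.5426  r=-1.7074  x^+=-2.9643  v^+=0.5288  a^+=-0.9491
step 6: x_pred=-2.8328  r=8.2028  x^+=-0.8067  v^+=3.2074  a^+=4.7431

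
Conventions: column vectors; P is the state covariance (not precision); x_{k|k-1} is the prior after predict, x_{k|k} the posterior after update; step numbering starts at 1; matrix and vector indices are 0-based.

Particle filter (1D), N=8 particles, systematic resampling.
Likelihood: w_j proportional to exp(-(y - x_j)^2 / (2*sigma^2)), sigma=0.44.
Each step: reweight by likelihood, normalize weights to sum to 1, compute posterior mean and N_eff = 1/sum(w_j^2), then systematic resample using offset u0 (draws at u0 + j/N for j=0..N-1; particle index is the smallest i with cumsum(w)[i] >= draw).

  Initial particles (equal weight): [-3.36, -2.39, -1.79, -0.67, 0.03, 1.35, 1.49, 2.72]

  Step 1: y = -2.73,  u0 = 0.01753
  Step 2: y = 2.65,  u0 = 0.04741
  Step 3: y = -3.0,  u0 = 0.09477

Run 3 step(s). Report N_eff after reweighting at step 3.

step 1: w=[0.2983, 0.6168, 0.0849, 0.0000, 0.0000, 0.0000, 0.0000, 0.0000]  mean=-2.6284  Neff=2.0980  idx=[0, 0, 0, 1, 1, 1, 1, 1]
step 2: w=[0.0000, 0.0000, 0.0000, 0.2000, 0.2000, 0.2000, 0.2000, 0.2000]  mean=-2.3900  Neff=5.0000  idx=[3, 3, 4, 5, 5, 6, 6, 7]
step 3: w=[0.1250, 0.1250, 0.1250, 0.1250, 0.1250, 0.1250, 0.1250, 0.1250]  mean=-2.3900  Neff=8.0000  idx=[0, 1, 2, 3, 4, 5, 6, 7]

N_eff = 8.0000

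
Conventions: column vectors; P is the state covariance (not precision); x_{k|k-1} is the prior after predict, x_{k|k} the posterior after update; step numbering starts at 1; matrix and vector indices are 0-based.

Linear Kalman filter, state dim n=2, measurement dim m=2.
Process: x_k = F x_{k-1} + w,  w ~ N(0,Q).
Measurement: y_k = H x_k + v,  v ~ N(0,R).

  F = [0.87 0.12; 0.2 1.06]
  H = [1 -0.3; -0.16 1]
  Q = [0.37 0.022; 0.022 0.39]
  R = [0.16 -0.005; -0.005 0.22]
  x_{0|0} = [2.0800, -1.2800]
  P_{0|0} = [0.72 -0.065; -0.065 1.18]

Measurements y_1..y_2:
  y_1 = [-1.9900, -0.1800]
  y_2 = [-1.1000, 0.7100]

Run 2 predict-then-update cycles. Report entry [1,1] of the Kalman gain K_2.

K[1,1] = 0.7659

step 1: x^-=[1.6560, -0.9408]  P^-=[0.9184 0.2359; 0.2359 1.7171]  S=[1.0914 -0.4199; -0.4199 1.8851]  K=[0.8693 0.2408; 0.0950 0.9120]  nu=[-3.9282, 1.0258]  x^+=[-1.5117, -0.3784]  P^+=[0.1602 0.0743; 0.0743 0.2120]
step 2: x^-=[-1.3606, -0.7035]  P^-=[0.5098 0.1471; 0.1471 0.6661]  S=[0.6415 -0.1323; -0.1323 0.8521]  K=[0.7663 0.1958; 0.0757 0.7659]  nu=[0.0496, 1.1958]  x^+=[-1.0885, 0.2161]  P^+=[0.1401 0.0617; 0.0617 0.1780]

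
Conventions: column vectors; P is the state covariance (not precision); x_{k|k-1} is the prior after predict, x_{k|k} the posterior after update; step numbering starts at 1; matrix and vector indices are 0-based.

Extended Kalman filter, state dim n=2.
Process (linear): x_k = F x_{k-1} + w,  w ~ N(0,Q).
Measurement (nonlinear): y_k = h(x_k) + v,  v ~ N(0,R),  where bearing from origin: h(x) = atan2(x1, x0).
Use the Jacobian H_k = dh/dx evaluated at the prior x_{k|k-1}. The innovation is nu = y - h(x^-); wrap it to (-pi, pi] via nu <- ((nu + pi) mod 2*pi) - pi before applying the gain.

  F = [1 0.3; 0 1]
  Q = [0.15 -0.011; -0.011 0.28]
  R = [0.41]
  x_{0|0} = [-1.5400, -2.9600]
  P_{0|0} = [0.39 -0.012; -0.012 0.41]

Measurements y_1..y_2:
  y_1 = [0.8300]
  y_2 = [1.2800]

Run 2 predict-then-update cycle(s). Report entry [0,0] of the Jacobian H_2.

H_jac[0,0] = 0.1716

step 1: x^-=[-2.4280, -2.9600]  P^-=[0.5697 0.1000; 0.1000 0.6900]  H_jac=[0.2020 -0.1657]  S=[0.4455]  K=[0.2211; -0.2113]  nu=[3.0878]  x^+=[-1.7453, -3.6123]  P^+=[0.5479 0.1208; 0.1208 0.6701]
step 2: x^-=[-2.8290, -3.6123]  P^-=[0.8307 0.3108; 0.3108 0.9501]  H_jac=[0.1716 -0.1344]  S=[0.4373]  K=[0.2304; -0.1700]  nu=[-2.7680]  x^+=[-3.4669, -3.1417]  P^+=[0.8075 0.3280; 0.3280 0.9375]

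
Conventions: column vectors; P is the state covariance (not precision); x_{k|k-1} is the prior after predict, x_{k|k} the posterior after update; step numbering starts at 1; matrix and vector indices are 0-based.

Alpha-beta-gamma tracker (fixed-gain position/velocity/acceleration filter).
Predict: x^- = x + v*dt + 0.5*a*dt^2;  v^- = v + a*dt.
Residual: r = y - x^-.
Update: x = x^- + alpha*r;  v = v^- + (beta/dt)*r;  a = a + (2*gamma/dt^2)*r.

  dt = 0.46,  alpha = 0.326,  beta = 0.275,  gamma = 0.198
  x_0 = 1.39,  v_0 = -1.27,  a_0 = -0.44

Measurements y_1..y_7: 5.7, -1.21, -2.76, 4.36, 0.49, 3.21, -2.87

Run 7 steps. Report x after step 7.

step 1: x_pred=0.7592  r=4.9408  x^+=2.3699  v^+=1.4813  a^+=8.8064
step 2: x_pred=3.9831  r=-5.1931  x^+=2.2901  v^+=2.4277  a^+=-0.9122
step 3: x_pred=3.3104  r=-6.0704  x^+=1.3314  v^+=-1.6209  a^+=-12.2726
step 4: x_pred=-0.7126  r=5.0726  x^+=0.9410  v^+=-4.2337  a^+=-2.7794
step 5: x_pred=-1.3005  r=1.7905  x^+=-0.7168  v^+=-4.4418  a^+=0.5715
step 6: x_pred=-2.6996  r=5.9096  x^+=-0.7731  v^+=-0.6460  a^+=11.6311
step 7: x_pred=0.1603  r=-3.0303  x^+=-0.8275  v^+=2.8927  a^+=5.9599

x_post = -0.8275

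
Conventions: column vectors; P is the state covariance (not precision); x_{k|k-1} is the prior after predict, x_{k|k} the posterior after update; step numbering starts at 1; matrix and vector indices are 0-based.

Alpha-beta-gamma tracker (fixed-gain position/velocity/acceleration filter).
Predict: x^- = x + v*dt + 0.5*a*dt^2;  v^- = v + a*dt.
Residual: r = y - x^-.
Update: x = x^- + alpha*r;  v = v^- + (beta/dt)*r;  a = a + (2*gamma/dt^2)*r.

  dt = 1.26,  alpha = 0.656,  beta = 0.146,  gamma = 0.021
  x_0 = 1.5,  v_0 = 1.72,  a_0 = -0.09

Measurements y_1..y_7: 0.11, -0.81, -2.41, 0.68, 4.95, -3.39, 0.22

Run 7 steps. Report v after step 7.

v_post = -0.9905

step 1: x_pred=3.5958  r=-3.4858  x^+=1.3091  v^+=1.2027  a^+=-0.1822
step 2: x_pred=2.6799  r=-3.4899  x^+=0.3905  v^+=0.5687  a^+=-0.2745
step 3: x_pred=0.8892  r=-3.2992  x^+=-1.2751  v^+=-0.1595  a^+=-0.3618
step 4: x_pred=-1.7632  r=2.4432  x^+=-0.1605  v^+=-0.3323  a^+=-0.2972
step 5: x_pred=-0.8150  r=5.7650  x^+=2.9668  v^+=-0.0387  a^+=-0.1447
step 6: x_pred=2.8032  r=-6.1932  x^+=-1.2595  v^+=-0.9386  a^+=-0.3085
step 7: x_pred=-2.6871  r=2.9071  x^+=-0.7800  v^+=-0.9905  a^+=-0.2316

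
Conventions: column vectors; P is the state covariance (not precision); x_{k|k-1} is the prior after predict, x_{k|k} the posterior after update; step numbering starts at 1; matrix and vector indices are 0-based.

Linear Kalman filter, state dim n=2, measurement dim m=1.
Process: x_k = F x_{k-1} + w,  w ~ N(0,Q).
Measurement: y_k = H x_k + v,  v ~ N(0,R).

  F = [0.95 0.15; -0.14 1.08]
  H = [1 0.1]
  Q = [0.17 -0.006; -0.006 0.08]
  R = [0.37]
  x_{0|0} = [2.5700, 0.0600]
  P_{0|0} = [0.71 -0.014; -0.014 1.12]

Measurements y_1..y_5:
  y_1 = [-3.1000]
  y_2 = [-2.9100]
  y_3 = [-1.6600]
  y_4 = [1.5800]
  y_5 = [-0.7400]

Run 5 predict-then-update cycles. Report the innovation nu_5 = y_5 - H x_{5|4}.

innov = [-0.8839]

step 1: x^-=[2.4505, -0.2950]  P^-=[0.8320 0.0669; 0.0669 1.4045]  S=[1.2294]  K=[0.6822; 0.1687]  nu=[-5.5210]  x^+=[-1.3158, -1.2263]  P^+=[0.2599 -0.0745; -0.0745 1.3695]
step 2: x^-=[-1.4340, -1.1402]  P^-=[0.4141 0.1064; 0.1064 1.7051]  S=[0.8224]  K=[0.5164; 0.3367]  nu=[-1.3620]  x^+=[-2.1374, -1.5988]  P^+=[0.1947 -0.0366; -0.0366 1.6118]
step 3: x^-=[-2.2703, -1.4275]  P^-=[0.3716 0.1924; 0.1924 1.9749]  S=[0.7998]  K=[0.4886; 0.4875]  nu=[0.7531]  x^+=[-1.9023, -1.0604]  P^+=[0.1806 0.0019; 0.0019 1.7848]
step 4: x^-=[-1.9663, -0.8789]  P^-=[0.3737 0.2610; 0.2610 2.1648]  S=[0.8176]  K=[0.4890; 0.5841]  nu=[3.6342]  x^+=[-0.1891, 1.2437]  P^+=[0.1782 0.0275; 0.0275 1.8859]
step 5: x^-=[0.0069, 1.3697]  P^-=[0.3811 0.3035; 0.3035 2.2749]  S=[0.8345]  K=[0.4930; 0.6362]  nu=[-0.8839]  x^+=[-0.4288, 0.8073]  P^+=[0.1782 0.0417; 0.0417 1.9371]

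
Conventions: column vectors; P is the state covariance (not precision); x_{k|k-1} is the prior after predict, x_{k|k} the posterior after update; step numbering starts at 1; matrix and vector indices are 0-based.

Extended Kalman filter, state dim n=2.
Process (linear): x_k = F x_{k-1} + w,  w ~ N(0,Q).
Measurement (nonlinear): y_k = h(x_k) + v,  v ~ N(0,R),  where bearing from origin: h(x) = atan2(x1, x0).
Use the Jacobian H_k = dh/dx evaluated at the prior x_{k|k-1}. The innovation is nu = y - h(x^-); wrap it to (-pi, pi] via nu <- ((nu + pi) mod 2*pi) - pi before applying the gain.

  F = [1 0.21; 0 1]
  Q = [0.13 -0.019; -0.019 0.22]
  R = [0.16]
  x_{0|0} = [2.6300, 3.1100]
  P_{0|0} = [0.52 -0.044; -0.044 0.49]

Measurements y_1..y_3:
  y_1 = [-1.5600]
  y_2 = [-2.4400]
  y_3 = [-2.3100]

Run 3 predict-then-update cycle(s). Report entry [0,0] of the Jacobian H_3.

step 1: x^-=[3.2831, 3.1100]  P^-=[0.6531 0.0399; 0.0399 0.7100]  H_jac=[-0.1521 0.1605]  S=[0.1915]  K=[-0.4853; 0.5636]  nu=[-2.3183]  x^+=[4.4082, 1.8033]  P^+=[0.6080 0.0923; 0.0923 0.6492]
step 2: x^-=[4.7869, 1.8033]  P^-=[0.8054 0.2096; 0.2096 0.8692]  H_jac=[-0.0689 0.1829]  S=[0.1876]  K=[-0.0915; 0.7705]  nu=[-2.8003]  x^+=[5.0431, -0.3543]  P^+=[0.8038 0.2228; 0.2228 0.7578]
step 3: x^-=[4.9687, -0.3543]  P^-=[1.0609 0.3630; 0.3630 0.9778]  H_jac=[0.0143 0.2002]  S=[0.2015]  K=[0.4359; 0.9974]  nu=[-2.2388]  x^+=[3.9928, -2.5873]  P^+=[1.0226 0.2754; 0.2754 0.7773]

H_jac[0,0] = 0.0143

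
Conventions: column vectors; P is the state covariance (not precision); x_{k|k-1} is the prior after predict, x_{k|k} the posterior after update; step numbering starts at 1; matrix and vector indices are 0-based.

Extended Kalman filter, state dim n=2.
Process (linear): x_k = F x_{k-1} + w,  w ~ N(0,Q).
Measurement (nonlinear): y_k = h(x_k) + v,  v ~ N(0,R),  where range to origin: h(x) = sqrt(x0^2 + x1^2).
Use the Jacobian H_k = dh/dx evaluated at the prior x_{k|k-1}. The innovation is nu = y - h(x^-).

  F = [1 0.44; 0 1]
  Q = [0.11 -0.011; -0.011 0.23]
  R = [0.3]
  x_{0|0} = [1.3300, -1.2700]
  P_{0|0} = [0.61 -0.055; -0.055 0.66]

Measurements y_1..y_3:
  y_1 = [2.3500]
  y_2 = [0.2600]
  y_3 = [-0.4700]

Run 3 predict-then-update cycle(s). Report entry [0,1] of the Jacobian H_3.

H_jac[0,1] = -0.7390

step 1: x^-=[0.7712, -1.2700]  P^-=[0.7994 0.2244; 0.2244 0.8900]  H_jac=[0.5190 -0.8547]  S=[0.9665]  K=[0.2308; -0.6666]  nu=[0.8642]  x^+=[0.9707, -1.8461]  P^+=[0.7479 0.3731; 0.3731 0.4605]
step 2: x^-=[0.1584, -1.8461]  P^-=[1.2754 0.5648; 0.5648 0.6905]  H_jac=[0.0855 -0.9963]  S=[0.8986]  K=[-0.5048; -0.7119]  nu=[-1.5929]  x^+=[0.9626, -0.7121]  P^+=[1.0464 0.2418; 0.2418 0.2351]
step 3: x^-=[0.6492, -0.7121]  P^-=[1.4147 0.3343; 0.3343 0.4651]  H_jac=[0.6737 -0.7390]  S=[0.8633]  K=[0.8179; -0.1373]  nu=[-1.4336]  x^+=[-0.5234, -0.5153]  P^+=[0.8371 0.4312; 0.4312 0.4488]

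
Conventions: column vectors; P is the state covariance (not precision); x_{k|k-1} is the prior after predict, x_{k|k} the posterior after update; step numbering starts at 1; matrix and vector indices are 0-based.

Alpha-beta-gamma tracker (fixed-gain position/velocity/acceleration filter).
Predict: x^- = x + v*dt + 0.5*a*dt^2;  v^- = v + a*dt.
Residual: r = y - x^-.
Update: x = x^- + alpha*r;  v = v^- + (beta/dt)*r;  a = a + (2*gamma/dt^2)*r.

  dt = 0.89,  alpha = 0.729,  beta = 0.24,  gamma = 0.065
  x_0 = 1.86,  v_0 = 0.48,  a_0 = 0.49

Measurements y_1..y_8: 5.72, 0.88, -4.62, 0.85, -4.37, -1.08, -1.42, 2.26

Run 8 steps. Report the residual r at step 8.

step 1: x_pred=2.4813  r=3.2387  x^+=4.8423  v^+=1.7895  a^+=1.0215
step 2: x_pred=6.8395  r=-5.9595  x^+=2.4950  v^+=1.0916  a^+=0.0435
step 3: x_pred=3.4837  r=-8.1037  x^+=-2.4239  v^+=-1.0550  a^+=-1.2865
step 4: x_pred=-3.8724  r=4.7224  x^+=-0.4298  v^+=-0.9266  a^+=-0.5115
step 5: x_pred=-1.4570  r=-2.9130  x^+=-3.5806  v^+=-2.1673  a^+=-0.9896
step 6: x_pred=-5.9014  r=4.8214  x^+=-2.3866  v^+=-1.7479  a^+=-0.1983
step 7: x_pred=-4.0208  r=2.6008  x^+=-2.1248  v^+=-1.2230  a^+=0.2286
step 8: x_pred=-3.1228  r=5.3828  x^+=0.8013  v^+=0.4319  a^+=1.1120

resid = 5.3828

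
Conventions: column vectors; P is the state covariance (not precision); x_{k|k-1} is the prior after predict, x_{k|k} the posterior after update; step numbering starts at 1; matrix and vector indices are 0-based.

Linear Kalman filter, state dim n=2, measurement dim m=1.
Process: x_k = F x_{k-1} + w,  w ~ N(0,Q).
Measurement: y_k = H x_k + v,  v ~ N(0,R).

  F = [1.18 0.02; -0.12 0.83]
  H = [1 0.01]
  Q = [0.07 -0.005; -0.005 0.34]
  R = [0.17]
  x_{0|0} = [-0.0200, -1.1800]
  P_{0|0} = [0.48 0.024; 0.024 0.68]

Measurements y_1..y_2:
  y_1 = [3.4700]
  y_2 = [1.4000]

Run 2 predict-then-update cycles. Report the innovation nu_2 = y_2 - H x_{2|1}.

innov = [-1.8949]

step 1: x^-=[-0.0472, -0.9770]  P^-=[0.7398 -0.0382; -0.0382 0.8106]  S=[0.9091]  K=[0.8133; -0.0331]  nu=[3.5270]  x^+=[2.8214, -1.0939]  P^+=[0.1384 -0.0137; -0.0137 0.8096]
step 2: x^-=[3.3074, -1.2465]  P^-=[0.2624 -0.0246; -0.0246 0.9025]  S=[0.4320]  K=[0.6068; -0.0360]  nu=[-1.8949]  x^+=[2.1575, -1.1783]  P^+=[0.1033 -0.0151; -0.0151 0.9019]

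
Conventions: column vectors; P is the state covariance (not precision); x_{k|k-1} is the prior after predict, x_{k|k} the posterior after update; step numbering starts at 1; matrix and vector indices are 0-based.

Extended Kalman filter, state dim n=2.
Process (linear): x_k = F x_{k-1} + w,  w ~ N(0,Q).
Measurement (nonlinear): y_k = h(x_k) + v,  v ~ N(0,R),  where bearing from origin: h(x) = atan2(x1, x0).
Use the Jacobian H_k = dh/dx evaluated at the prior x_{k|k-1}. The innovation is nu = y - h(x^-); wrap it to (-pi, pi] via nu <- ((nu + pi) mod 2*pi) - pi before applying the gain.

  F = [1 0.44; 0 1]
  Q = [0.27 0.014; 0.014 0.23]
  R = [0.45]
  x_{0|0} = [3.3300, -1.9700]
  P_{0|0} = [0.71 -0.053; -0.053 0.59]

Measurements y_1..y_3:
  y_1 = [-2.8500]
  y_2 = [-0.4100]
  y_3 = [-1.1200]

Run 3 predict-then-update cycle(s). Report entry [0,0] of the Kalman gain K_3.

K[0,0] = 0.9381

step 1: x^-=[2.4632, -1.9700]  P^-=[1.0476 0.2206; 0.2206 0.8200]  H_jac=[0.1980 0.2476]  S=[0.5630]  K=[0.4655; 0.4382]  nu=[-2.1754]  x^+=[1.4506, -2.9233]  P^+=[0.9256 0.1058; 0.1058 0.7119]
step 2: x^-=[0.1643, -2.9233]  P^-=[1.4265 0.4330; 0.4330 0.9419]  H_jac=[0.3410 0.0192]  S=[0.6219]  K=[0.7955; 0.2664]  nu=[1.1047]  x^+=[1.0431, -2.6290]  P^+=[1.0329 0.3012; 0.3012 0.8977]
step 3: x^-=[-0.1137, -2.6290]  P^-=[1.7417 0.7102; 0.7102 1.1277]  H_jac=[0.3797 -0.0164]  S=[0.6925]  K=[0.9381; 0.3626]  nu=[0.4940]  x^+=[0.3497, -2.4499]  P^+=[1.1324 0.4746; 0.4746 1.0367]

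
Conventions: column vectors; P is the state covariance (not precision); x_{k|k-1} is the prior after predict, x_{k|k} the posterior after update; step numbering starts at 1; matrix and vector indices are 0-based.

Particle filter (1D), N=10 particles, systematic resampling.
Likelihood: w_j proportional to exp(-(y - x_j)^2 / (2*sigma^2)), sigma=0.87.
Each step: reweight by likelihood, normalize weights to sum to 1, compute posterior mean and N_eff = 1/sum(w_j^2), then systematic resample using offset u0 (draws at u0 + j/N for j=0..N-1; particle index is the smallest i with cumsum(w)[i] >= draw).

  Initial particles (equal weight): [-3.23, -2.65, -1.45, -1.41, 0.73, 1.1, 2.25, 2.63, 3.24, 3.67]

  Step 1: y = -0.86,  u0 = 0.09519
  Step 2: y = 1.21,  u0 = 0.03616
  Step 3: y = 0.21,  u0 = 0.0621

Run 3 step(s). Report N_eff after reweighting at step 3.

step 1: w=[0.0121, 0.0594, 0.3919, 0.4039, 0.0928, 0.0390, 0.0008, 0.0002, 0.0000, 0.0000]  mean=-1.2211  Neff=3.0260  idx=[2, 2, 2, 2, 3, 3, 3, 3, 4, 5]
step 2: w=[0.0048, 0.0048, 0.0048, 0.0048, 0.0056, 0.0056, 0.0056, 0.0056, 0.4447, 0.5137]  mean=0.8304  Neff=2.1650  idx=[7, 8, 8, 8, 8, 9, 9, 9, 9, 9]
step 3: w=[0.0272, 0.1290, 0.1290, 0.1290, 0.1290, 0.0914, 0.0914, 0.0914, 0.0914, 0.0914]  mean=0.8408  Neff=9.1723  idx=[1, 2, 2, 3, 4, 5, 6, 7, 8, 9]

N_eff = 9.1723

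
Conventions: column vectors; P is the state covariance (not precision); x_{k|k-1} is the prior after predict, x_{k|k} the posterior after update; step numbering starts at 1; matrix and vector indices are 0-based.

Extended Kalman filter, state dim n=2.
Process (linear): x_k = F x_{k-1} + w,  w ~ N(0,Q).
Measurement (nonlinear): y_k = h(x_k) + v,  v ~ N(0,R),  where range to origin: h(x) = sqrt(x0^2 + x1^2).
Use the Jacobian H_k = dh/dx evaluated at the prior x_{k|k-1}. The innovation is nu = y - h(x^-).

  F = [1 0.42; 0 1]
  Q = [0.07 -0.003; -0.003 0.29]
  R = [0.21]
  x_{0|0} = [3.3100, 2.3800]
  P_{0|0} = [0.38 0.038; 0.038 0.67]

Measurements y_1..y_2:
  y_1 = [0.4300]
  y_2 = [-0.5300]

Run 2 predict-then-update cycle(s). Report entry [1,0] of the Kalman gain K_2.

K[1,0] = -0.3403

step 1: x^-=[4.3096, 2.3800]  P^-=[0.6001 0.3164; 0.3164 0.9600]  H_jac=[0.8754 0.4834]  S=[1.1620]  K=[0.5837; 0.6377]  nu=[-4.4931]  x^+=[1.6869, -0.4855]  P^+=[0.2042 -0.1162; -0.1162 0.4874]
step 2: x^-=[1.4830, -0.4855]  P^-=[0.2626 0.0855; 0.0855 0.7774]  H_jac=[0.9504 -0.3111]  S=[0.4718]  K=[0.4725; -0.3403]  nu=[-2.0905]  x^+=[0.4953, 0.2259]  P^+=[0.1572 0.1614; 0.1614 0.7228]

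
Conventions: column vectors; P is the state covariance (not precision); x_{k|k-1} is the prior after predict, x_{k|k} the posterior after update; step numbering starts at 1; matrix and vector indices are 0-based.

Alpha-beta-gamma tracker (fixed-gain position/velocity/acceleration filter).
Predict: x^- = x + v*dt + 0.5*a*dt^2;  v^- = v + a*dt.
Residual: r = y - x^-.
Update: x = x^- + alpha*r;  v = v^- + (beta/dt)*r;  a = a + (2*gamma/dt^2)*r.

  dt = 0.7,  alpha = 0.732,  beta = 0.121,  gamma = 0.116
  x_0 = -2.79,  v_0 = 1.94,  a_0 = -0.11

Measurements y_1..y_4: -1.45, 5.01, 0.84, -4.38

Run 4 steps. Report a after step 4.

step 1: x_pred=-1.4590  r=0.0090  x^+=-1.4524  v^+=1.8645  a^+=-0.1058
step 2: x_pred=-0.1731  r=5.1831  x^+=3.6209  v^+=2.6865  a^+=2.3483
step 3: x_pred=6.0768  r=-5.2368  x^+=2.2435  v^+=3.4250  a^+=-0.1312
step 4: x_pred=4.6089  r=-8.9889  x^+=-1.9710  v^+=1.7794  a^+=-4.3871

a_post = -4.3871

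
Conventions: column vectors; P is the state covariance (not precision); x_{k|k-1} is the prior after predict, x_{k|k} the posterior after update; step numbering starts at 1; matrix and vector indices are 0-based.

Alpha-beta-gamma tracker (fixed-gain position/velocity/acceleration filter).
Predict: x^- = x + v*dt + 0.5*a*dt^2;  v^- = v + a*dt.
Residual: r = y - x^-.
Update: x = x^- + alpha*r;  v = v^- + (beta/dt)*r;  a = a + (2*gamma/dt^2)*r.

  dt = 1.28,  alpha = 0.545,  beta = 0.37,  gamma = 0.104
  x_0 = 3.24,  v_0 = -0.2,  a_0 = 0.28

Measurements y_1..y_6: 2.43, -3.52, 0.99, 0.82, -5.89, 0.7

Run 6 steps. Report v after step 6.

step 1: x_pred=3.2134  r=-0.7834  x^+=2.7864  v^+=-0.0680  a^+=0.1805
step 2: x_pred=2.8472  r=-6.3672  x^+=-0.6229  v^+=-1.6775  a^+=-0.6278
step 3: x_pred=-3.2844  r=4.2744  x^+=-0.9548  v^+=-1.2455  a^+=-0.0852
step 4: x_pred=-2.6188  r=3.4388  x^+=-0.7447  v^+=-0.3605  a^+=0.3514
step 5: x_pred=-0.9182  r=-4.9718  x^+=-3.6278  v^+=-1.3478  a^+=-0.2798
step 6: x_pred=-5.5822  r=6.2822  x^+=-2.1584  v^+=0.1100  a^+=0.5178

v_post = 0.1100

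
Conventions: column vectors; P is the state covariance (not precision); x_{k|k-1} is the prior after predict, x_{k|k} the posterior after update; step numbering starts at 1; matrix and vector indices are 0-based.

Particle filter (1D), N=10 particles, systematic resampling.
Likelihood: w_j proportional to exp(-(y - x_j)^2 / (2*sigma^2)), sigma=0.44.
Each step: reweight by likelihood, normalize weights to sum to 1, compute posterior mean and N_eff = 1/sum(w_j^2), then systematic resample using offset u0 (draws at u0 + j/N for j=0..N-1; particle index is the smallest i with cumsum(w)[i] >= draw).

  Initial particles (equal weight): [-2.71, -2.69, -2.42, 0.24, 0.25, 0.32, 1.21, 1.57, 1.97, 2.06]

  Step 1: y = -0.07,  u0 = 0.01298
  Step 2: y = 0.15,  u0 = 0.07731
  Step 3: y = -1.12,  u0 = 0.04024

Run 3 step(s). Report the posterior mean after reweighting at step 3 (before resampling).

step 1: w=[0.0000, 0.0000, 0.0000, 0.3485, 0.3429, 0.3016, 0.0065, 0.0004, 0.0000, 0.0000]  mean=0.2744  Neff=3.0296  idx=[3, 3, 3, 3, 4, 4, 4, 5, 5, 5]
step 2: w=[0.1017, 0.1017, 0.1017, 0.1017, 0.1012, 0.1012, 0.1012, 0.0964, 0.0964, 0.0964]  mean=0.2662  Neff=9.9945  idx=[0, 1, 2, 3, 4, 5, 6, 7, 8, 9]
step 3: w=[0.1180, 0.1180, 0.1180, 0.1180, 0.1099, 0.1099, 0.1099, 0.0661, 0.0661, 0.0661]  mean=0.2592  Neff=9.5216  idx=[0, 1, 2, 2, 3, 4, 5, 6, 7, 9]

post_mean = 0.2592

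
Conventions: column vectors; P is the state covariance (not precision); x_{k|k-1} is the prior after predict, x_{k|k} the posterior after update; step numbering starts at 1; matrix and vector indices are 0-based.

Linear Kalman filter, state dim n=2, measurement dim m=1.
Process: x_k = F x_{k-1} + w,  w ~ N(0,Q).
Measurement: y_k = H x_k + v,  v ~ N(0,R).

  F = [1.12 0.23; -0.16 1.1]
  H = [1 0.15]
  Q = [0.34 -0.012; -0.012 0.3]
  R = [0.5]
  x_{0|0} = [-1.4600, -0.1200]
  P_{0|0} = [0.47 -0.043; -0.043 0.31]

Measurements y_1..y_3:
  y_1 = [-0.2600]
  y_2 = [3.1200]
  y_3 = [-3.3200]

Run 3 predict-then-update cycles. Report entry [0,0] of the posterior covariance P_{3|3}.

P_post[0,0] = 0.3039

step 1: x^-=[-1.6628, 0.1016]  P^-=[0.9238 -0.0692; -0.0692 0.7023]  S=[1.4189]  K=[0.6438; 0.0255]  nu=[1.3876]  x^+=[-0.7695, 0.1370]  P^+=[0.3358 -0.0925; -0.0925 0.7013]
step 2: x^-=[-0.8304, 0.2738]  P^-=[0.7506 -0.0052; -0.0052 1.1898]  S=[1.2758]  K=[0.5877; 0.1358]  nu=[3.9093]  x^+=[1.4673, 0.8046]  P^+=[0.3099 -0.1071; -0.1071 1.1663]
step 3: x^-=[1.8284, 0.6503]  P^-=[0.7353 0.0996; 0.0996 1.7568]  S=[1.3047]  K=[0.5750; 0.2783]  nu=[-5.2459]  x^+=[-1.1882, -0.8097]  P^+=[0.3039 -0.1092; -0.1092 1.6557]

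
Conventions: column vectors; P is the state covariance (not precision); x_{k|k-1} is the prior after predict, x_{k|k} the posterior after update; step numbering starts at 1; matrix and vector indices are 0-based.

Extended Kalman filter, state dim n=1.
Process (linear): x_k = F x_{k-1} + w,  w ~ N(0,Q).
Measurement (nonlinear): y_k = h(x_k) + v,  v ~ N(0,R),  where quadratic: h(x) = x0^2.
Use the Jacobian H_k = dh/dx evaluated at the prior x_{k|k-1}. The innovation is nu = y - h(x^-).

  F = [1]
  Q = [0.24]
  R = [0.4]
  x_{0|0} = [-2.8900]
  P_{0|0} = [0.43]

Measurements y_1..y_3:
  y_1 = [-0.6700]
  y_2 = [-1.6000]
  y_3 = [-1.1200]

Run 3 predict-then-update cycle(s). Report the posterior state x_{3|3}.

x_post = [0.1113]

step 1: x^-=[-2.8900]  P^-=[0.6700]  H_jac=[-5.7800]  S=[22.7836]  K=[-0.1700]  nu=[-9.0221]  x^+=[-1.3565]  P^+=[0.0118]
step 2: x^-=[-1.3565]  P^-=[0.2518]  H_jac=[-2.7130]  S=[2.2530]  K=[-0.3032]  nu=[-3.4401]  x^+=[-0.3136]  P^+=[0.0447]
step 3: x^-=[-0.3136]  P^-=[0.2847]  H_jac=[-0.6272]  S=[0.5120]  K=[-0.3488]  nu=[-1.2183]  x^+=[0.1113]  P^+=[0.2224]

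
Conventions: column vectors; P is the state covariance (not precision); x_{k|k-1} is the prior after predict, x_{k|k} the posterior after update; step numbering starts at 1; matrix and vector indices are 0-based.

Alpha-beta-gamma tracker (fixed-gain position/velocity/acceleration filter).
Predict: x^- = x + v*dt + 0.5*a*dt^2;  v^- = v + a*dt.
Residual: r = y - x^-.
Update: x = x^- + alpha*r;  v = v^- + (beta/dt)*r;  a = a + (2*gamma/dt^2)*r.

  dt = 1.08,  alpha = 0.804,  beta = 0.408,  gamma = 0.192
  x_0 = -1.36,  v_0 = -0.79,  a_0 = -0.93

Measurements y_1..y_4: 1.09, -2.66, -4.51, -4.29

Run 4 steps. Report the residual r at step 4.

resid = 2.7623

step 1: x_pred=-2.7556  r=3.8456  x^+=0.3363  v^+=-0.3416  a^+=0.3360
step 2: x_pred=0.1633  r=-2.8233  x^+=-2.1066  v^+=-1.0453  a^+=-0.5934
step 3: x_pred=-3.5816  r=-0.9284  x^+=-4.3280  v^+=-2.0369  a^+=-0.8991
step 4: x_pred=-7.0523  r=2.7623  x^+=-4.8314  v^+=-1.9644  a^+=0.0103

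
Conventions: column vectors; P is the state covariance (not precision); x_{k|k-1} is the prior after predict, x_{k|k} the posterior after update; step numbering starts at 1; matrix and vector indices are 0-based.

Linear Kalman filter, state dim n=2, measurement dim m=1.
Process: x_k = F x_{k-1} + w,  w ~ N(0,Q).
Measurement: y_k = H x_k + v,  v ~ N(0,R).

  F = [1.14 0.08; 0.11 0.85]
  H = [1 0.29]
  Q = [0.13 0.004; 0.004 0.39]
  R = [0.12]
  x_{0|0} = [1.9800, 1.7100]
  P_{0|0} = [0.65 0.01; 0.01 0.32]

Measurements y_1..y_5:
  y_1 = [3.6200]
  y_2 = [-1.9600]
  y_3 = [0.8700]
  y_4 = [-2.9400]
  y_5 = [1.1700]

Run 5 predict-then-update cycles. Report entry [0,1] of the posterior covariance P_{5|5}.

P_post[0,1] = -0.2161

step 1: x^-=[2.3940, 1.6713]  P^-=[0.9786 0.1170; 0.1170 0.6309]  S=[1.2196]  K=[0.8303; 0.2460]  nu=[0.7413]  x^+=[3.0095, 1.8537]  P^+=[0.1379 -0.1320; -0.1320 0.5571]
step 2: x^-=[3.5791, 1.9067]  P^-=[0.2887 -0.0699; -0.0699 0.7695]  S=[0.4329]  K=[0.6201; 0.3540]  nu=[-6.0920]  x^+=[-0.1988, -0.2497]  P^+=[0.1223 -0.1650; -0.1650 0.7153]
step 3: x^-=[-0.2466, -0.2341]  P^-=[0.2634 -0.0933; -0.0933 0.8774]  S=[0.4030]  K=[0.5863; 0.3998]  nu=[1.1845]  x^+=[0.4479, 0.2395]  P^+=[0.1248 -0.1878; -0.1878 0.8130]
step 4: x^-=[0.5297, 0.2528]  P^-=[0.2632 -0.1087; -0.1087 0.9438]  S=[0.3995]  K=[0.5798; 0.4130]  nu=[-3.5431]  x^+=[-1.5247, -1.2106]  P^+=[0.1288 -0.2044; -0.2044 0.8756]
step 5: x^-=[-1.8350, -1.1967]  P^-=[0.2658 -0.1201; -0.1201 0.9860]  S=[0.3990]  K=[0.5788; 0.4155]  nu=[3.3520]  x^+=[0.1051, 0.1961]  P^+=[0.1321 -0.2161; -0.2161 0.9171]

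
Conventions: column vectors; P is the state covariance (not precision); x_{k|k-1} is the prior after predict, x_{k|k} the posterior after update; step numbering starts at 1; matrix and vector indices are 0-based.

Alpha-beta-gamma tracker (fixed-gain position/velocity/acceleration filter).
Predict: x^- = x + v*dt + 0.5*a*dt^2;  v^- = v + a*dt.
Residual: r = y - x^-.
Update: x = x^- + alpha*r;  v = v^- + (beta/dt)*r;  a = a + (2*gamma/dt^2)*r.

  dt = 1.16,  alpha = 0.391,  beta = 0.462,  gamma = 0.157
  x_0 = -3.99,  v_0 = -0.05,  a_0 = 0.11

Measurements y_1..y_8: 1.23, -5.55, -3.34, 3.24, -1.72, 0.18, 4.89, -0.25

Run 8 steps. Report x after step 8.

step 1: x_pred=-3.9740  r=5.2040  x^+=-1.9392  v^+=2.1502  a^+=1.3244
step 2: x_pred=1.4461  r=-6.9961  x^+=-1.2894  v^+=0.9001  a^+=-0.3082
step 3: x_pred=-0.4526  r=-2.8874  x^+=-1.5816  v^+=-0.6074  a^+=-0.9820
step 4: x_pred=-2.9468  r=6.1868  x^+=-0.5277  v^+=0.7176  a^+=0.4617
step 5: x_pred=0.6153  r=-2.3353  x^+=-0.2978  v^+=0.3231  a^+=-0.0832
step 6: x_pred=0.0210  r=0.1590  x^+=0.0832  v^+=0.2899  a^+=-0.0461
step 7: x_pred=0.3884  r=4.5016  x^+=2.1485  v^+=2.0292  a^+=1.0043
step 8: x_pred=5.1782  r=-5.4282  x^+=3.0558  v^+=1.0324  a^+=-0.2623

x_post = 3.0558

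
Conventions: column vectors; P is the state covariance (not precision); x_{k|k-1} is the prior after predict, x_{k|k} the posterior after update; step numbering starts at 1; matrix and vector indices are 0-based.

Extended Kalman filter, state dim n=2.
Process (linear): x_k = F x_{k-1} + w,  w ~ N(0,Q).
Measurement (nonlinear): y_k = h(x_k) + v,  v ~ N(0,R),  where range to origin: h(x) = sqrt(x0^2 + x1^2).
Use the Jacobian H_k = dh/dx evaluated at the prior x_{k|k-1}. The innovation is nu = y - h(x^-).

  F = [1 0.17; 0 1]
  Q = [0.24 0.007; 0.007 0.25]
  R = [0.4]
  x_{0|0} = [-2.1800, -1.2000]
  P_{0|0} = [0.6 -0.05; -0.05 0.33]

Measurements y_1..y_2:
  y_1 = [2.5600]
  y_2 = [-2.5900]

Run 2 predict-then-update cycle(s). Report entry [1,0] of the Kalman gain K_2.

K[1,0] = -0.2816

step 1: x^-=[-2.3840, -1.2000]  P^-=[0.8325 0.0131; 0.0131 0.5800]  H_jac=[-0.8932 -0.4496]  S=[1.1920]  K=[-0.6288; -0.2286]  nu=[-0.1090]  x^+=[-2.3155, -1.1751]  P^+=[0.3612 -0.1582; -0.1582 0.5177]
step 2: x^-=[-2.5152, -1.1751]  P^-=[0.5624 -0.0632; -0.0632 0.7677]  H_jac=[-0.9060 -0.4233]  S=[0.9507]  K=[-0.5078; -0.2816]  nu=[-5.3662]  x^+=[0.2098, 0.3358]  P^+=[0.3172 -0.1991; -0.1991 0.6923]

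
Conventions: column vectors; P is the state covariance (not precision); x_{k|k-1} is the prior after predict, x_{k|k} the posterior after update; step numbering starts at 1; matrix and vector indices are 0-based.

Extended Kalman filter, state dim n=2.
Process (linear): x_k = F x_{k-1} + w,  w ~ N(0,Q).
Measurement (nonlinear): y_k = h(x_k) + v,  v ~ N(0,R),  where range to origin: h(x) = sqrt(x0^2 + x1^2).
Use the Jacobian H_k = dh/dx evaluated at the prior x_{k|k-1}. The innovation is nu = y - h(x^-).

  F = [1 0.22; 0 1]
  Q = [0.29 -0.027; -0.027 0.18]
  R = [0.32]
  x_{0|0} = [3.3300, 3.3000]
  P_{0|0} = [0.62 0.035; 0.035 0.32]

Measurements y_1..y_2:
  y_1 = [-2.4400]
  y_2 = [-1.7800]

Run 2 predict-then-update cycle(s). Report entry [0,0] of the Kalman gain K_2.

K[0,0] = -0.5373

step 1: x^-=[4.0560, 3.3000]  P^-=[0.9409 0.0784; 0.0784 0.5000]  H_jac=[0.7757 0.6311]  S=[1.1620]  K=[0.6706; 0.3239]  nu=[-7.6689]  x^+=[-1.0871, 0.8162]  P^+=[0.4182 -0.1740; -0.1740 0.3781]
step 2: x^-=[-0.9075, 0.8162]  P^-=[0.6500 -0.1178; -0.1178 0.5581]  H_jac=[-0.7436 0.6687]  S=[1.0461]  K=[-0.5373; 0.4405]  nu=[-3.0006]  x^+=[0.7047, -0.5056]  P^+=[0.3480 0.1298; 0.1298 0.3551]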